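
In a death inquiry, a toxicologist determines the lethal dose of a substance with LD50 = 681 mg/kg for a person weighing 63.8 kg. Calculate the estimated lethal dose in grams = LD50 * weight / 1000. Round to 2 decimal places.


Lethal dose calculation:
Lethal dose = LD50 * body_weight / 1000
= 681 * 63.8 / 1000
= 43447.8 / 1000
= 43.45 g

43.45


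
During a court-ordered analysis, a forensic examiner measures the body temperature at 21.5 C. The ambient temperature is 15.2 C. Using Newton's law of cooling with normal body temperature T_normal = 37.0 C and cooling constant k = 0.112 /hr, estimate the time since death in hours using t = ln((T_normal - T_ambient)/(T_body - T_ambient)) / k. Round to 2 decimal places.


Using Newton's law of cooling:
t = ln((T_normal - T_ambient) / (T_body - T_ambient)) / k
T_normal - T_ambient = 21.8
T_body - T_ambient = 6.3
Ratio = 3.460317
ln(ratio) = 1.24136
t = 1.24136 / 0.112 = 11.08 hours

11.08


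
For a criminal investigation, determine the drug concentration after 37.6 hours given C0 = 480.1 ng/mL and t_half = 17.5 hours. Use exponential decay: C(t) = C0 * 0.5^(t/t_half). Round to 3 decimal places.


Drug concentration decay:
Number of half-lives = t / t_half = 37.6 / 17.5 = 2.148571
Decay factor = 0.5^2.148571 = 0.2255359
C(t) = 480.1 * 0.2255359 = 108.280 ng/mL

108.280


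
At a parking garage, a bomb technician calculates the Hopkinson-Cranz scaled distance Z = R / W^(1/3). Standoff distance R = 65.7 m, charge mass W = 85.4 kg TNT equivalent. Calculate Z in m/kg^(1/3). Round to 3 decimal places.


Scaled distance calculation:
W^(1/3) = 85.4^(1/3) = 4.403716
Z = R / W^(1/3) = 65.7 / 4.403716
Z = 14.919 m/kg^(1/3)

14.919


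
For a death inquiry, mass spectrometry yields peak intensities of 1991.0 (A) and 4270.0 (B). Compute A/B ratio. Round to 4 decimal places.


Spectral peak ratio:
Peak A = 1991.0 counts
Peak B = 4270.0 counts
Ratio = 1991.0 / 4270.0 = 0.4663

0.4663


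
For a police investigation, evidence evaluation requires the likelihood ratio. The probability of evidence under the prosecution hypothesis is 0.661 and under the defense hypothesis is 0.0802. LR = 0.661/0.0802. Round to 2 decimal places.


Likelihood ratio calculation:
LR = P(E|Hp) / P(E|Hd)
LR = 0.661 / 0.0802
LR = 8.24

8.24


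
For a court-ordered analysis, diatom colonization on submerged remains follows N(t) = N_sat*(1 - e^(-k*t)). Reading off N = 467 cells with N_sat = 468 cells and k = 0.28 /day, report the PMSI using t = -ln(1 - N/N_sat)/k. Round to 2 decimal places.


PMSI from diatom colonization curve:
N / N_sat = 467 / 468 = 0.997863
1 - N/N_sat = 0.002137
ln(1 - N/N_sat) = -6.148352
t = -ln(1 - N/N_sat) / k = -(-6.148352) / 0.28 = 21.96 days

21.96


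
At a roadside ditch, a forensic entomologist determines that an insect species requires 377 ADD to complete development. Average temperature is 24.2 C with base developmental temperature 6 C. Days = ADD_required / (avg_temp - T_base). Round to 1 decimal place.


Insect development time:
Effective temperature = avg_temp - T_base = 24.2 - 6 = 18.2 C
Days = ADD / effective_temp = 377 / 18.2 = 20.7 days

20.7


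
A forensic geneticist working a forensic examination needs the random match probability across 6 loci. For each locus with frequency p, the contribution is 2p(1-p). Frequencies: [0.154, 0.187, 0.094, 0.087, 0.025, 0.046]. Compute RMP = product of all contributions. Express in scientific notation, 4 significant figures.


Computing RMP for 6 loci:
Locus 1: 2 * 0.154 * 0.846 = 0.260568
Locus 2: 2 * 0.187 * 0.813 = 0.304062
Locus 3: 2 * 0.094 * 0.906 = 0.170328
Locus 4: 2 * 0.087 * 0.913 = 0.158862
Locus 5: 2 * 0.025 * 0.975 = 0.04875
Locus 6: 2 * 0.046 * 0.954 = 0.087768
RMP = 9.173e-06

9.173e-06


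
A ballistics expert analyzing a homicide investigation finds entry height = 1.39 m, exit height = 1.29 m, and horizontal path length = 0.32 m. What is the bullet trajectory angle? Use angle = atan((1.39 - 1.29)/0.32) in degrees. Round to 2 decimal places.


Bullet trajectory angle:
Height difference = 1.39 - 1.29 = 0.1 m
angle = atan(0.1 / 0.32)
angle = atan(0.3125)
angle = 17.35 degrees

17.35


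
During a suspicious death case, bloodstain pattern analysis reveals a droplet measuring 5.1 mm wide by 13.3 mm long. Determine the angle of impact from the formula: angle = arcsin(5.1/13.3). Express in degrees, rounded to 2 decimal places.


Blood spatter impact angle calculation:
width / length = 5.1 / 13.3 = 0.383459
angle = arcsin(0.383459)
angle = 22.55 degrees

22.55


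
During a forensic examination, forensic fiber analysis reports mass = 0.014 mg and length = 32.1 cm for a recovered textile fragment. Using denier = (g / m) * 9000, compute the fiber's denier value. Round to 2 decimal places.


Denier calculation:
Mass in grams = 0.014 mg / 1000 = 0.000014 g
Length in meters = 32.1 cm / 100 = 0.321 m
Linear density = mass / length = 0.000014 / 0.321 = 0.00004361 g/m
Denier = (g/m) * 9000 = 0.00004361 * 9000 = 0.39

0.39


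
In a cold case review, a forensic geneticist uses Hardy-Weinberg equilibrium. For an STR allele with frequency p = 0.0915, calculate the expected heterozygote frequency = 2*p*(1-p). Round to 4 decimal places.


Hardy-Weinberg heterozygote frequency:
q = 1 - p = 1 - 0.0915 = 0.9085
2pq = 2 * 0.0915 * 0.9085 = 0.1663

0.1663


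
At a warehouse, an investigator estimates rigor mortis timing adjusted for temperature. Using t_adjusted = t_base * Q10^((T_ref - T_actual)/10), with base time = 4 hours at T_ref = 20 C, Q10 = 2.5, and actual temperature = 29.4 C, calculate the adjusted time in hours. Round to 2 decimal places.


Rigor mortis time adjustment:
Exponent = (T_ref - T_actual) / 10 = (20 - 29.4) / 10 = -0.94
Q10 factor = 2.5^-0.94 = 0.42261
t_adjusted = 4 * 0.42261 = 1.69 hours

1.69


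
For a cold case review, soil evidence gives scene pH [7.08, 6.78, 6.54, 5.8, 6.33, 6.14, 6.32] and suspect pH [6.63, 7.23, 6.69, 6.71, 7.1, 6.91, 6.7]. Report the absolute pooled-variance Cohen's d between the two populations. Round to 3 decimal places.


Pooled-variance Cohen's d for soil pH comparison:
Scene mean = 44.99 / 7 = 6.427143
Suspect mean = 47.97 / 7 = 6.852857
Scene sample variance s_s^2 = 0.17669
Suspect sample variance s_c^2 = 0.054424
Pooled variance = ((n_s-1)*s_s^2 + (n_c-1)*s_c^2) / (n_s + n_c - 2) = 0.115557
Pooled SD = sqrt(0.115557) = 0.339937
Mean difference = -0.425714
|d| = |-0.425714| / 0.339937 = 1.252

1.252


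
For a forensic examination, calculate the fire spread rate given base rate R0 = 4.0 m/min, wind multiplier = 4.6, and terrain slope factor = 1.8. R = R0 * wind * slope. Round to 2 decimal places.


Fire spread rate calculation:
R = R0 * wind_factor * slope_factor
= 4.0 * 4.6 * 1.8
= 18.4 * 1.8
= 33.12 m/min

33.12


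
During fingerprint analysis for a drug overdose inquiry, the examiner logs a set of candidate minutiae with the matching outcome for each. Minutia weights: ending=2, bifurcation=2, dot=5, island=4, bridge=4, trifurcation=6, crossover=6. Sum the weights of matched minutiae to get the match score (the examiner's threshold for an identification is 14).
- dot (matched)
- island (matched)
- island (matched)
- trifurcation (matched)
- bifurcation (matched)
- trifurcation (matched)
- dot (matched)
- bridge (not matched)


Weighted minutiae match score:
  dot: matched, +5 (running total 5)
  island: matched, +4 (running total 9)
  island: matched, +4 (running total 13)
  trifurcation: matched, +6 (running total 19)
  bifurcation: matched, +2 (running total 21)
  trifurcation: matched, +6 (running total 27)
  dot: matched, +5 (running total 32)
  bridge: not matched, +0
Total score = 32
Threshold = 14; verdict = identification

32


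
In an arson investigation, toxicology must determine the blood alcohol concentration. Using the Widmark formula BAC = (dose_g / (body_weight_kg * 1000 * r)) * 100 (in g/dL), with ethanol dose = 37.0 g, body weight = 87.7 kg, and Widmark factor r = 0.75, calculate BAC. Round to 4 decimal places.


Applying the Widmark formula:
BAC = (dose_g / (body_wt * 1000 * r)) * 100
Denominator = 87.7 * 1000 * 0.75 = 65775
BAC = (37.0 / 65775) * 100
BAC = 0.0563 g/dL

0.0563


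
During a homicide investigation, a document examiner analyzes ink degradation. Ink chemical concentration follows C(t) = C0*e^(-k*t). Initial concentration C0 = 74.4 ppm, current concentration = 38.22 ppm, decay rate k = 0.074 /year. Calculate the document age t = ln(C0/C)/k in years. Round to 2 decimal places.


Document age estimation:
C0/C = 74.4 / 38.22 = 1.946625
ln(C0/C) = 0.666097
t = 0.666097 / 0.074 = 9.00 years

9.00


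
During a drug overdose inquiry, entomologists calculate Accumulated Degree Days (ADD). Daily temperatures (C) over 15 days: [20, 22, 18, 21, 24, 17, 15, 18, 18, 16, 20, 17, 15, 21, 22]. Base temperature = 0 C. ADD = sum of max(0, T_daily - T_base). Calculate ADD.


Computing ADD day by day:
Day 1: max(0, 20 - 0) = 20
Day 2: max(0, 22 - 0) = 22
Day 3: max(0, 18 - 0) = 18
Day 4: max(0, 21 - 0) = 21
Day 5: max(0, 24 - 0) = 24
Day 6: max(0, 17 - 0) = 17
Day 7: max(0, 15 - 0) = 15
Day 8: max(0, 18 - 0) = 18
Day 9: max(0, 18 - 0) = 18
Day 10: max(0, 16 - 0) = 16
Day 11: max(0, 20 - 0) = 20
Day 12: max(0, 17 - 0) = 17
Day 13: max(0, 15 - 0) = 15
Day 14: max(0, 21 - 0) = 21
Day 15: max(0, 22 - 0) = 22
Total ADD = 284

284


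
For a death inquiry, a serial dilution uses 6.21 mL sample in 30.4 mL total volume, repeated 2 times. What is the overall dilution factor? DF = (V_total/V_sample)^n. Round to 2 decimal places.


Dilution factor calculation:
Single dilution = V_total / V_sample = 30.4 / 6.21 ≈ 4.89533
Number of dilutions = 2
Total DF = (30.4 / 6.21)^2 (full precision, rounded at the end) = 23.96

23.96


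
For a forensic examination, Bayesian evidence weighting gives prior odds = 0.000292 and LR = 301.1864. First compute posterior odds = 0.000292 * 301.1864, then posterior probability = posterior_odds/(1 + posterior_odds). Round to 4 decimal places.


Bayesian evidence evaluation:
Posterior odds = prior_odds * LR = 0.000292 * 301.1864 = 0.08794643
Posterior probability = posterior_odds / (1 + posterior_odds)
= 0.08794643 / (1 + 0.08794643)
= 0.08794643 / 1.08794643
= 0.0808

0.0808


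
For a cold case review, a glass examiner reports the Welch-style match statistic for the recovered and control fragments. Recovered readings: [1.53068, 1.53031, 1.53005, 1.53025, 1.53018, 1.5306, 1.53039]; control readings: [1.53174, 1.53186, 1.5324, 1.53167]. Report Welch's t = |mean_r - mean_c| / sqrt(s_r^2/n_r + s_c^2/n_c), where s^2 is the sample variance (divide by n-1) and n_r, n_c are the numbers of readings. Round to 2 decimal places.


Welch's t-criterion for glass RI comparison:
Recovered mean = sum / n_r = 10.71246 / 7 = 1.5303514
Control mean = sum / n_c = 6.12767 / 4 = 1.5319175
Recovered sample variance s_r^2 = 5.0581e-08
Control sample variance s_c^2 = 1.09625e-07
Welch SE (unpooled) = sqrt(s_r^2/n_r + s_c^2/n_c) = sqrt(7.22585e-09 + 2.74062e-08) = sqrt(3.4632e-08) = 0.000186097
|mean_r - mean_c| = 0.00156607
t = 0.00156607 / 0.000186097 = 8.42

8.42


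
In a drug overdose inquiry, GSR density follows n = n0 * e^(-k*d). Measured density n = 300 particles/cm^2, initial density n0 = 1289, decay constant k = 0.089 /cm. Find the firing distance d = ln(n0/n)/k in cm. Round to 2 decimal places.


GSR distance calculation:
n0/n = 1289 / 300 = 4.296667
ln(n0/n) = 1.45784
d = 1.45784 / 0.089 = 16.38 cm

16.38


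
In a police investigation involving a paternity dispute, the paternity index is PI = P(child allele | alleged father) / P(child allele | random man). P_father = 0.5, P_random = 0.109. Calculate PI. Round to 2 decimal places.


Paternity Index calculation:
PI = P(allele|father) / P(allele|random)
PI = 0.5 / 0.109
PI = 4.59

4.59


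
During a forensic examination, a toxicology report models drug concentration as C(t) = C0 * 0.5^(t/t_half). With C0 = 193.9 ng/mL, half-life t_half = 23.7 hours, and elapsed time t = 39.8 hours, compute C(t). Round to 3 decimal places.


Drug concentration decay:
Number of half-lives = t / t_half = 39.8 / 23.7 = 1.679325
Decay factor = 0.5^1.679325 = 0.31222869
C(t) = 193.9 * 0.31222869 = 60.541 ng/mL

60.541


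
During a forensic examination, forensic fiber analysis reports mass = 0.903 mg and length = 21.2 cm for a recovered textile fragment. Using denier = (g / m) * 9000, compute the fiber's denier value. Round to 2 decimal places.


Denier calculation:
Mass in grams = 0.903 mg / 1000 = 0.000903 g
Length in meters = 21.2 cm / 100 = 0.212 m
Linear density = mass / length = 0.000903 / 0.212 = 0.00425943 g/m
Denier = (g/m) * 9000 = 0.00425943 * 9000 = 38.33

38.33


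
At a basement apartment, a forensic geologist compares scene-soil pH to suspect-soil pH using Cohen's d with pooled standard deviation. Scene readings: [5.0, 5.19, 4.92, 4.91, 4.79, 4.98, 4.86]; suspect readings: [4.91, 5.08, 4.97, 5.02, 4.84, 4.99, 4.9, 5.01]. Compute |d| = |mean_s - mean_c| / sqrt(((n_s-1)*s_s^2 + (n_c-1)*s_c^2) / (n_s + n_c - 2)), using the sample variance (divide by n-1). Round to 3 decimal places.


Pooled-variance Cohen's d for soil pH comparison:
Scene mean = 34.65 / 7 = 4.95
Suspect mean = 39.72 / 8 = 4.965
Scene sample variance s_s^2 = 0.0162
Suspect sample variance s_c^2 = 0.005971
Pooled variance = ((n_s-1)*s_s^2 + (n_c-1)*s_c^2) / (n_s + n_c - 2) = 0.010692
Pooled SD = sqrt(0.010692) = 0.103402
Mean difference = -0.015
|d| = |-0.015| / 0.103402 = 0.145

0.145


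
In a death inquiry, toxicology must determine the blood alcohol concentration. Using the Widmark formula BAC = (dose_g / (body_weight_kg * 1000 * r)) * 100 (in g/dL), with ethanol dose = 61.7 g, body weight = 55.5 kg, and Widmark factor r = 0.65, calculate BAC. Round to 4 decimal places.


Applying the Widmark formula:
BAC = (dose_g / (body_wt * 1000 * r)) * 100
Denominator = 55.5 * 1000 * 0.65 = 36075
BAC = (61.7 / 36075) * 100
BAC = 0.1710 g/dL

0.1710


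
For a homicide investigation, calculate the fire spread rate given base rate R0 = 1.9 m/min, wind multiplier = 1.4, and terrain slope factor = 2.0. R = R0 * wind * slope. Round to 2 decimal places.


Fire spread rate calculation:
R = R0 * wind_factor * slope_factor
= 1.9 * 1.4 * 2.0
= 2.66 * 2.0
= 5.32 m/min

5.32


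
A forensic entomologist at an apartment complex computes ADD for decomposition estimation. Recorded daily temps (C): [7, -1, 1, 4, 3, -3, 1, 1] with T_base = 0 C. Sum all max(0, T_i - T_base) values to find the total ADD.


Computing ADD day by day:
Day 1: max(0, 7 - 0) = 7
Day 2: max(0, -1 - 0) = 0
Day 3: max(0, 1 - 0) = 1
Day 4: max(0, 4 - 0) = 4
Day 5: max(0, 3 - 0) = 3
Day 6: max(0, -3 - 0) = 0
Day 7: max(0, 1 - 0) = 1
Day 8: max(0, 1 - 0) = 1
Total ADD = 17

17


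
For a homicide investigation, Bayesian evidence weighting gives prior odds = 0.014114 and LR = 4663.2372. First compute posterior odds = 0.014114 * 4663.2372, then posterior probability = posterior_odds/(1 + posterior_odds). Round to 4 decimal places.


Bayesian evidence evaluation:
Posterior odds = prior_odds * LR = 0.014114 * 4663.2372 = 65.81693
Posterior probability = posterior_odds / (1 + posterior_odds)
= 65.81693 / (1 + 65.81693)
= 65.81693 / 66.81693
= 0.9850

0.9850


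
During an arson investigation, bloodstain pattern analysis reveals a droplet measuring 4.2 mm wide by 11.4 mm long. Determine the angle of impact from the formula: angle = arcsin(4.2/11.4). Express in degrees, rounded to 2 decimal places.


Blood spatter impact angle calculation:
width / length = 4.2 / 11.4 = 0.368421
angle = arcsin(0.368421)
angle = 21.62 degrees

21.62


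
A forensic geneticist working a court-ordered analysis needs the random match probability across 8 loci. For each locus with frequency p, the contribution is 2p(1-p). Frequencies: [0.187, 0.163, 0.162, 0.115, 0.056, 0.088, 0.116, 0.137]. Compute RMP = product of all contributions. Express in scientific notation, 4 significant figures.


Computing RMP for 8 loci:
Locus 1: 2 * 0.187 * 0.813 = 0.304062
Locus 2: 2 * 0.163 * 0.837 = 0.272862
Locus 3: 2 * 0.162 * 0.838 = 0.271512
Locus 4: 2 * 0.115 * 0.885 = 0.20355
Locus 5: 2 * 0.056 * 0.944 = 0.105728
Locus 6: 2 * 0.088 * 0.912 = 0.160512
Locus 7: 2 * 0.116 * 0.884 = 0.205088
Locus 8: 2 * 0.137 * 0.863 = 0.236462
RMP = 3.774e-06

3.774e-06


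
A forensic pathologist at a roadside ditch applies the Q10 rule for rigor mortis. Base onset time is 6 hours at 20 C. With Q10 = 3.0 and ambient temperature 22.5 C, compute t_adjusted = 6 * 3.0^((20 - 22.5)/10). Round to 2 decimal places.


Rigor mortis time adjustment:
Exponent = (T_ref - T_actual) / 10 = (20 - 22.5) / 10 = -0.25
Q10 factor = 3.0^-0.25 = 0.75984
t_adjusted = 6 * 0.75984 = 4.56 hours

4.56


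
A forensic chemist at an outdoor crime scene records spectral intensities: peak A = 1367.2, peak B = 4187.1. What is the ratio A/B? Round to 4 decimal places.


Spectral peak ratio:
Peak A = 1367.2 counts
Peak B = 4187.1 counts
Ratio = 1367.2 / 4187.1 = 0.3265

0.3265


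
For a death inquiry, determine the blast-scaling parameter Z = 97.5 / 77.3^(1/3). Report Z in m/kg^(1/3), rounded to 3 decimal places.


Scaled distance calculation:
W^(1/3) = 77.3^(1/3) = 4.259839
Z = R / W^(1/3) = 97.5 / 4.259839
Z = 22.888 m/kg^(1/3)

22.888


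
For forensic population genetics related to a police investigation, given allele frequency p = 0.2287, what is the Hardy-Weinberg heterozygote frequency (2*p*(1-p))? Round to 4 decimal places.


Hardy-Weinberg heterozygote frequency:
q = 1 - p = 1 - 0.2287 = 0.7713
2pq = 2 * 0.2287 * 0.7713 = 0.3528

0.3528


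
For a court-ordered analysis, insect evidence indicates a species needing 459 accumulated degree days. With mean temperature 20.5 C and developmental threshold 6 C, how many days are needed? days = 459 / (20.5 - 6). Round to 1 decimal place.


Insect development time:
Effective temperature = avg_temp - T_base = 20.5 - 6 = 14.5 C
Days = ADD / effective_temp = 459 / 14.5 = 31.7 days

31.7


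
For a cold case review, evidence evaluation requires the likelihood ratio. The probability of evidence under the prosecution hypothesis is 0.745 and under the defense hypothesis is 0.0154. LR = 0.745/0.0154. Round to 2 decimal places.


Likelihood ratio calculation:
LR = P(E|Hp) / P(E|Hd)
LR = 0.745 / 0.0154
LR = 48.38

48.38


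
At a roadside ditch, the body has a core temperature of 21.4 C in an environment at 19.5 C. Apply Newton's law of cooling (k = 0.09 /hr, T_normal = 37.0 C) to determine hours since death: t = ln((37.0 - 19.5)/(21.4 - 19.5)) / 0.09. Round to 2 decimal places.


Using Newton's law of cooling:
t = ln((T_normal - T_ambient) / (T_body - T_ambient)) / k
T_normal - T_ambient = 17.5
T_body - T_ambient = 1.9
Ratio = 9.210526
ln(ratio) = 2.220347
t = 2.220347 / 0.09 = 24.67 hours

24.67


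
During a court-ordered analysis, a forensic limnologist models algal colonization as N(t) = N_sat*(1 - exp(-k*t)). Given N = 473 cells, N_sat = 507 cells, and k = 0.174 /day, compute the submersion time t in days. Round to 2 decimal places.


PMSI from diatom colonization curve:
N / N_sat = 473 / 507 = 0.932939
1 - N/N_sat = 0.067061
ln(1 - N/N_sat) = -2.702153
t = -ln(1 - N/N_sat) / k = -(-2.702153) / 0.174 = 15.53 days

15.53


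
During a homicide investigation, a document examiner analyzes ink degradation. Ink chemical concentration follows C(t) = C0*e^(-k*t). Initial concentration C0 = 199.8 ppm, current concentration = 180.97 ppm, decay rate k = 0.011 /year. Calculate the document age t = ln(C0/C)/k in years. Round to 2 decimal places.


Document age estimation:
C0/C = 199.8 / 180.97 = 1.10405
ln(C0/C) = 0.098985
t = 0.098985 / 0.011 = 9.00 years

9.00


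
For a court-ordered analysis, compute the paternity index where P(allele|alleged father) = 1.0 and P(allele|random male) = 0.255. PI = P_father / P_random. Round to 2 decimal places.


Paternity Index calculation:
PI = P(allele|father) / P(allele|random)
PI = 1.0 / 0.255
PI = 3.92

3.92


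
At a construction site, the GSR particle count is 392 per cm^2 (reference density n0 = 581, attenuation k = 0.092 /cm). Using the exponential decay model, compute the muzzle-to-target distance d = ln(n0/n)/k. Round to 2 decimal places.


GSR distance calculation:
n0/n = 581 / 392 = 1.482143
ln(n0/n) = 0.393489
d = 0.393489 / 0.092 = 4.28 cm

4.28


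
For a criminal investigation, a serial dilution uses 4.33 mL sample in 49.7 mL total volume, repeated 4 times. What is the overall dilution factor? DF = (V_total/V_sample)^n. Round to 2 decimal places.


Dilution factor calculation:
Single dilution = V_total / V_sample = 49.7 / 4.33 ≈ 11.47806
Number of dilutions = 4
Total DF = (49.7 / 4.33)^4 (full precision, rounded at the end) = 17356.97

17356.97


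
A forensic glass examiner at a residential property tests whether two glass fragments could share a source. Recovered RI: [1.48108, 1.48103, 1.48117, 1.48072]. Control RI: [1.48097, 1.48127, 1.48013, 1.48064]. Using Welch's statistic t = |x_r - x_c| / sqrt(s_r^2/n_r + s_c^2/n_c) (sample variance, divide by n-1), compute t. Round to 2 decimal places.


Welch's t-criterion for glass RI comparison:
Recovered mean = sum / n_r = 5.924 / 4 = 1.481
Control mean = sum / n_c = 5.92301 / 4 = 1.4807525
Recovered sample variance s_r^2 = 3.82e-08
Control sample variance s_c^2 = 2.38425e-07
Welch SE (unpooled) = sqrt(s_r^2/n_r + s_c^2/n_c) = sqrt(9.55e-09 + 5.96063e-08) = sqrt(6.91563e-08) = 0.000262976
|mean_r - mean_c| = 0.0002475
t = 0.0002475 / 0.000262976 = 0.94

0.94


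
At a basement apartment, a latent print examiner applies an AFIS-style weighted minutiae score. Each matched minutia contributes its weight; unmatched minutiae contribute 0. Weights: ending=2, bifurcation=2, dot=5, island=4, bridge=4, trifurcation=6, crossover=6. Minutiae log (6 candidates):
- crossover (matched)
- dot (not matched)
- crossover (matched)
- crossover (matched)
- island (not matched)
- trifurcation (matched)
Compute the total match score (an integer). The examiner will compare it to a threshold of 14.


Weighted minutiae match score:
  crossover: matched, +6 (running total 6)
  dot: not matched, +0
  crossover: matched, +6 (running total 12)
  crossover: matched, +6 (running total 18)
  island: not matched, +0
  trifurcation: matched, +6 (running total 24)
Total score = 24
Threshold = 14; verdict = identification

24


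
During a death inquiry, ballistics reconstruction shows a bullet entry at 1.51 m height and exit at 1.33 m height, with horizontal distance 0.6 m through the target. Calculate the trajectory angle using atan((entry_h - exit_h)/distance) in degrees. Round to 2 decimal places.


Bullet trajectory angle:
Height difference = 1.51 - 1.33 = 0.18 m
angle = atan(0.18 / 0.6)
angle = atan(0.3)
angle = 16.70 degrees

16.70


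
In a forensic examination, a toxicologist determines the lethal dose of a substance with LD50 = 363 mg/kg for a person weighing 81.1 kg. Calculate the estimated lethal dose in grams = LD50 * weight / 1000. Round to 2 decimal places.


Lethal dose calculation:
Lethal dose = LD50 * body_weight / 1000
= 363 * 81.1 / 1000
= 29439.3 / 1000
= 29.44 g

29.44


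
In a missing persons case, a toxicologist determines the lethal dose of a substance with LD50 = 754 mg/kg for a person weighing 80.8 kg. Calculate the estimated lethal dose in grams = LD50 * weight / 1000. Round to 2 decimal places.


Lethal dose calculation:
Lethal dose = LD50 * body_weight / 1000
= 754 * 80.8 / 1000
= 60923.2 / 1000
= 60.92 g

60.92


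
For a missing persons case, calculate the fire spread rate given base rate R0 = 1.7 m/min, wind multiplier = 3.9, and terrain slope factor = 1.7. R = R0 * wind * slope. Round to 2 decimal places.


Fire spread rate calculation:
R = R0 * wind_factor * slope_factor
= 1.7 * 3.9 * 1.7
= 6.63 * 1.7
= 11.27 m/min

11.27


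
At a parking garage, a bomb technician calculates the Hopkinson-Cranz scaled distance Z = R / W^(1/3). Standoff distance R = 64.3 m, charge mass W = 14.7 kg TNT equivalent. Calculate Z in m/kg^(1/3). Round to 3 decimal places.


Scaled distance calculation:
W^(1/3) = 14.7^(1/3) = 2.44966
Z = R / W^(1/3) = 64.3 / 2.44966
Z = 26.249 m/kg^(1/3)

26.249


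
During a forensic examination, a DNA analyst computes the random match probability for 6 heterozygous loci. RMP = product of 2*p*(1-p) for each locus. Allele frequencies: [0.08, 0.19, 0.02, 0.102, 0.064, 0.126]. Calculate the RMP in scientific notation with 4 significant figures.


Computing RMP for 6 loci:
Locus 1: 2 * 0.08 * 0.92 = 0.1472
Locus 2: 2 * 0.19 * 0.81 = 0.3078
Locus 3: 2 * 0.02 * 0.98 = 0.0392
Locus 4: 2 * 0.102 * 0.898 = 0.183192
Locus 5: 2 * 0.064 * 0.936 = 0.119808
Locus 6: 2 * 0.126 * 0.874 = 0.220248
RMP = 8.586e-06

8.586e-06


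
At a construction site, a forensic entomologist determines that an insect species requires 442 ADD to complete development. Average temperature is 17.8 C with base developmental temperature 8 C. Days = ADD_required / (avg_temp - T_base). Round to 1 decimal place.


Insect development time:
Effective temperature = avg_temp - T_base = 17.8 - 8 = 9.8 C
Days = ADD / effective_temp = 442 / 9.8 = 45.1 days

45.1


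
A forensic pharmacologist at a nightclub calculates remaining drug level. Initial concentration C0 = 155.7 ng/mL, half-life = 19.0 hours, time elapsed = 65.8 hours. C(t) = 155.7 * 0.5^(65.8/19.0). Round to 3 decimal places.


Drug concentration decay:
Number of half-lives = t / t_half = 65.8 / 19.0 = 3.463158
Decay factor = 0.5^3.463158 = 0.09067458
C(t) = 155.7 * 0.09067458 = 14.118 ng/mL

14.118


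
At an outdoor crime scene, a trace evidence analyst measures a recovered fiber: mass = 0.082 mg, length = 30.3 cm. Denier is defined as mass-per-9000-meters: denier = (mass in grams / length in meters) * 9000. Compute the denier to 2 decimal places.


Denier calculation:
Mass in grams = 0.082 mg / 1000 = 0.000082 g
Length in meters = 30.3 cm / 100 = 0.303 m
Linear density = mass / length = 0.000082 / 0.303 = 0.00027063 g/m
Denier = (g/m) * 9000 = 0.00027063 * 9000 = 2.44

2.44


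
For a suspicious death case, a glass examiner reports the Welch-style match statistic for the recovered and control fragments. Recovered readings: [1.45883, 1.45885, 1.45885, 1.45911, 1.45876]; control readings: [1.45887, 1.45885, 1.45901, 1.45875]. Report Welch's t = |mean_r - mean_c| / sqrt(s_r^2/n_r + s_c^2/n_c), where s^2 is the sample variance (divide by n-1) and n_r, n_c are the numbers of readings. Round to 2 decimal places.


Welch's t-criterion for glass RI comparison:
Recovered mean = sum / n_r = 7.2944 / 5 = 1.45888
Control mean = sum / n_c = 5.83548 / 4 = 1.45887
Recovered sample variance s_r^2 = 1.79e-08
Control sample variance s_c^2 = 1.14667e-08
Welch SE (unpooled) = sqrt(s_r^2/n_r + s_c^2/n_c) = sqrt(3.58e-09 + 2.86667e-09) = sqrt(6.44667e-09) = 8.02912e-05
|mean_r - mean_c| = 1e-05
t = 1e-05 / 8.02912e-05 = 0.12

0.12


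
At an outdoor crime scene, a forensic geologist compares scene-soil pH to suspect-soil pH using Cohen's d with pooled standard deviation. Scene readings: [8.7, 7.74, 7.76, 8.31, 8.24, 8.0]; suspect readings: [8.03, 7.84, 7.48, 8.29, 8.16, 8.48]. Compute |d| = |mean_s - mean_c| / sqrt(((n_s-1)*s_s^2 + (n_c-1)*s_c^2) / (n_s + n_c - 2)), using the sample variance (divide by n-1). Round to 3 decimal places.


Pooled-variance Cohen's d for soil pH comparison:
Scene mean = 48.75 / 6 = 8.125
Suspect mean = 48.28 / 6 = 8.046667
Scene sample variance s_s^2 = 0.13503
Suspect sample variance s_c^2 = 0.124787
Pooled variance = ((n_s-1)*s_s^2 + (n_c-1)*s_c^2) / (n_s + n_c - 2) = 0.129908
Pooled SD = sqrt(0.129908) = 0.360428
Mean difference = 0.078333
|d| = |0.078333| / 0.360428 = 0.217

0.217


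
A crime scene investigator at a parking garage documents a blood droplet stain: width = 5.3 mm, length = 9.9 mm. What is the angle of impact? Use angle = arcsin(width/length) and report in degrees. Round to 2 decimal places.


Blood spatter impact angle calculation:
width / length = 5.3 / 9.9 = 0.535354
angle = arcsin(0.535354)
angle = 32.37 degrees

32.37


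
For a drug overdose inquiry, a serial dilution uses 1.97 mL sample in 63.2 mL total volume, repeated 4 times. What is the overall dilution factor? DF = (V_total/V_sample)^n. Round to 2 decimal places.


Dilution factor calculation:
Single dilution = V_total / V_sample = 63.2 / 1.97 ≈ 32.081218
Number of dilutions = 4
Total DF = (63.2 / 1.97)^4 (full precision, rounded at the end) = 1059262.04

1059262.04


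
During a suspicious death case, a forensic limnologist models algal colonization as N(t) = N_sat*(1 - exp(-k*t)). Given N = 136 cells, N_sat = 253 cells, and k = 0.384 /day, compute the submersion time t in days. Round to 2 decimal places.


PMSI from diatom colonization curve:
N / N_sat = 136 / 253 = 0.537549
1 - N/N_sat = 0.462451
ln(1 - N/N_sat) = -0.771215
t = -ln(1 - N/N_sat) / k = -(-0.771215) / 0.384 = 2.01 days

2.01


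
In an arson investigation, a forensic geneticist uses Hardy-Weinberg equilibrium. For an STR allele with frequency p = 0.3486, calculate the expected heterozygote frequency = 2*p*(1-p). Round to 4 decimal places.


Hardy-Weinberg heterozygote frequency:
q = 1 - p = 1 - 0.3486 = 0.6514
2pq = 2 * 0.3486 * 0.6514 = 0.4542

0.4542


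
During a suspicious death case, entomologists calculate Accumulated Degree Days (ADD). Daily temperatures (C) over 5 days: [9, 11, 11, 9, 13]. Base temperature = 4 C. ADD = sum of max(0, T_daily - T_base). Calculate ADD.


Computing ADD day by day:
Day 1: max(0, 9 - 4) = 5
Day 2: max(0, 11 - 4) = 7
Day 3: max(0, 11 - 4) = 7
Day 4: max(0, 9 - 4) = 5
Day 5: max(0, 13 - 4) = 9
Total ADD = 33

33


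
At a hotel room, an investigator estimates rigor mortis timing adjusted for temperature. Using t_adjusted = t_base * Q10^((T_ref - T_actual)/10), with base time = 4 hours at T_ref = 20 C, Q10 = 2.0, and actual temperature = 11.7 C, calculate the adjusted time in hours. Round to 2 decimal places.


Rigor mortis time adjustment:
Exponent = (T_ref - T_actual) / 10 = (20 - 11.7) / 10 = 0.83
Q10 factor = 2.0^0.83 = 1.77769
t_adjusted = 4 * 1.77769 = 7.11 hours

7.11


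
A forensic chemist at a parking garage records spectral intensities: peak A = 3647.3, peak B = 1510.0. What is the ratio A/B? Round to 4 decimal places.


Spectral peak ratio:
Peak A = 3647.3 counts
Peak B = 1510.0 counts
Ratio = 3647.3 / 1510.0 = 2.4154

2.4154


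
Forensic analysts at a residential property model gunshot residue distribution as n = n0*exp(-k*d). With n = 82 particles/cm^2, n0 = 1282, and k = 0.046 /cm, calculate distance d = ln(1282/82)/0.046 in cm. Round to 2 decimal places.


GSR distance calculation:
n0/n = 1282 / 82 = 15.634146
ln(n0/n) = 2.749457
d = 2.749457 / 0.046 = 59.77 cm

59.77


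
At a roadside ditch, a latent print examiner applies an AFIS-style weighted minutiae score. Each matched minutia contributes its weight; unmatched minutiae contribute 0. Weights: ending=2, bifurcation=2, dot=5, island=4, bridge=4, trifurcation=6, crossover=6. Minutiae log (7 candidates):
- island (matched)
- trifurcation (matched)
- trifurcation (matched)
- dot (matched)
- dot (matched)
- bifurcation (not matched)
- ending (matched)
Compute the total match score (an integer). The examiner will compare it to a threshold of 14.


Weighted minutiae match score:
  island: matched, +4 (running total 4)
  trifurcation: matched, +6 (running total 10)
  trifurcation: matched, +6 (running total 16)
  dot: matched, +5 (running total 21)
  dot: matched, +5 (running total 26)
  bifurcation: not matched, +0
  ending: matched, +2 (running total 28)
Total score = 28
Threshold = 14; verdict = identification

28


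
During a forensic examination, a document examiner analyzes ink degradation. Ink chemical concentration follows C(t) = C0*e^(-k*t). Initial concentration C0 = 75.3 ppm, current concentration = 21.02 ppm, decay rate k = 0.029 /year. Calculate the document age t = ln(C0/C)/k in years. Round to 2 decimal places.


Document age estimation:
C0/C = 75.3 / 21.02 = 3.582303
ln(C0/C) = 1.276006
t = 1.276006 / 0.029 = 44.00 years

44.00


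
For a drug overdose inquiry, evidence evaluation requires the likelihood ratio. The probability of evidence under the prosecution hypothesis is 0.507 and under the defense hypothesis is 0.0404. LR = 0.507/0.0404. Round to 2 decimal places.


Likelihood ratio calculation:
LR = P(E|Hp) / P(E|Hd)
LR = 0.507 / 0.0404
LR = 12.55

12.55


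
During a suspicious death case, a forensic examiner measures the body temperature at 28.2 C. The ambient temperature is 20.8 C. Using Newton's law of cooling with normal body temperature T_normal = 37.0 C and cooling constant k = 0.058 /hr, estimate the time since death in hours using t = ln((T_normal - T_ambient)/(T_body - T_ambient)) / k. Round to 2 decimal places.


Using Newton's law of cooling:
t = ln((T_normal - T_ambient) / (T_body - T_ambient)) / k
T_normal - T_ambient = 16.2
T_body - T_ambient = 7.4
Ratio = 2.189189
ln(ratio) = 0.783531
t = 0.783531 / 0.058 = 13.51 hours

13.51


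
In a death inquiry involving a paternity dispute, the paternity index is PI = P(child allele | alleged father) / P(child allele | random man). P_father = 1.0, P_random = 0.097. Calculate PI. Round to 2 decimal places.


Paternity Index calculation:
PI = P(allele|father) / P(allele|random)
PI = 1.0 / 0.097
PI = 10.31

10.31


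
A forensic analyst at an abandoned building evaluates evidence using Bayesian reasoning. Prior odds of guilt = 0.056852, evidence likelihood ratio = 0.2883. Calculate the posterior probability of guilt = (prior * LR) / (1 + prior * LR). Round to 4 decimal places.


Bayesian evidence evaluation:
Posterior odds = prior_odds * LR = 0.056852 * 0.2883 = 0.01639043
Posterior probability = posterior_odds / (1 + posterior_odds)
= 0.01639043 / (1 + 0.01639043)
= 0.01639043 / 1.01639043
= 0.0161

0.0161


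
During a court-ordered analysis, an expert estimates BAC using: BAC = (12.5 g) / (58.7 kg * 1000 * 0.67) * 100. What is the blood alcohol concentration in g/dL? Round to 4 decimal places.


Applying the Widmark formula:
BAC = (dose_g / (body_wt * 1000 * r)) * 100
Denominator = 58.7 * 1000 * 0.67 = 39329
BAC = (12.5 / 39329) * 100
BAC = 0.0318 g/dL

0.0318


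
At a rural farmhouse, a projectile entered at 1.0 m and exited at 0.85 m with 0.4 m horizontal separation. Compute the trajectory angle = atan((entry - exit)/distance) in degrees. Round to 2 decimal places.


Bullet trajectory angle:
Height difference = 1.0 - 0.85 = 0.15 m
angle = atan(0.15 / 0.4)
angle = atan(0.375)
angle = 20.56 degrees

20.56


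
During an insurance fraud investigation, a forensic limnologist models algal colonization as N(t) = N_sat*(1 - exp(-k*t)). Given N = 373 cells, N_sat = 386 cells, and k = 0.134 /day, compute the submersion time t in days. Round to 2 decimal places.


PMSI from diatom colonization curve:
N / N_sat = 373 / 386 = 0.966321
1 - N/N_sat = 0.033679
ln(1 - N/N_sat) = -3.390881
t = -ln(1 - N/N_sat) / k = -(-3.390881) / 0.134 = 25.31 days

25.31


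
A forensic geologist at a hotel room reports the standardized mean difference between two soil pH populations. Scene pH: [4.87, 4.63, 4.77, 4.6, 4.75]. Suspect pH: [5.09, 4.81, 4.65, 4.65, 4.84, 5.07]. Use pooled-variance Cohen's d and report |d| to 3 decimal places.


Pooled-variance Cohen's d for soil pH comparison:
Scene mean = 23.62 / 5 = 4.724
Suspect mean = 29.11 / 6 = 4.851667
Scene sample variance s_s^2 = 0.01208
Suspect sample variance s_c^2 = 0.037537
Pooled variance = ((n_s-1)*s_s^2 + (n_c-1)*s_c^2) / (n_s + n_c - 2) = 0.026223
Pooled SD = sqrt(0.026223) = 0.161935
Mean difference = -0.127667
|d| = |-0.127667| / 0.161935 = 0.788

0.788


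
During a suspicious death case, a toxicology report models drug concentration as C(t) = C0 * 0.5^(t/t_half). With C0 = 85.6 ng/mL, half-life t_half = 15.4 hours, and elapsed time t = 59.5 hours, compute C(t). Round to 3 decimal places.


Drug concentration decay:
Number of half-lives = t / t_half = 59.5 / 15.4 = 3.863636
Decay factor = 0.5^3.863636 = 0.06869572
C(t) = 85.6 * 0.06869572 = 5.880 ng/mL

5.880


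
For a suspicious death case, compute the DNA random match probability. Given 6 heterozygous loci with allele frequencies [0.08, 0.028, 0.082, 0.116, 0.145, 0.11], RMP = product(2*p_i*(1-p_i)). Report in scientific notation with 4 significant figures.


Computing RMP for 6 loci:
Locus 1: 2 * 0.08 * 0.92 = 0.1472
Locus 2: 2 * 0.028 * 0.972 = 0.054432
Locus 3: 2 * 0.082 * 0.918 = 0.150552
Locus 4: 2 * 0.116 * 0.884 = 0.205088
Locus 5: 2 * 0.145 * 0.855 = 0.24795
Locus 6: 2 * 0.11 * 0.89 = 0.1958
RMP = 1.201e-05

1.201e-05


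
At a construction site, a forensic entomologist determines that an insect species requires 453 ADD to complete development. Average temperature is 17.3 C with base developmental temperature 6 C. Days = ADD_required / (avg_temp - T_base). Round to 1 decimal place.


Insect development time:
Effective temperature = avg_temp - T_base = 17.3 - 6 = 11.3 C
Days = ADD / effective_temp = 453 / 11.3 = 40.1 days

40.1


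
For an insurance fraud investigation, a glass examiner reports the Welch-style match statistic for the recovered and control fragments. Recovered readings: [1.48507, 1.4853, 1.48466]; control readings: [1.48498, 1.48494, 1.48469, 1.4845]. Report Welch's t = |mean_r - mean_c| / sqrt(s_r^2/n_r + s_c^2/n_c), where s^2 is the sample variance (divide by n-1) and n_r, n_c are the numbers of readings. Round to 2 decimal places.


Welch's t-criterion for glass RI comparison:
Recovered mean = sum / n_r = 4.45503 / 3 = 1.48501
Control mean = sum / n_c = 5.93911 / 4 = 1.4847775
Recovered sample variance s_r^2 = 1.051e-07
Control sample variance s_c^2 = 5.06917e-08
Welch SE (unpooled) = sqrt(s_r^2/n_r + s_c^2/n_c) = sqrt(3.50333e-08 + 1.26729e-08) = sqrt(4.77062e-08) = 0.000218417
|mean_r - mean_c| = 0.0002325
t = 0.0002325 / 0.000218417 = 1.06

1.06


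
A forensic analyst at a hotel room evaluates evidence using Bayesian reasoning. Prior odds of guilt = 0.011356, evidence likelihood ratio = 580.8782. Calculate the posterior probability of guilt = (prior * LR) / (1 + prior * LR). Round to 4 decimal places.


Bayesian evidence evaluation:
Posterior odds = prior_odds * LR = 0.011356 * 580.8782 = 6.596453
Posterior probability = posterior_odds / (1 + posterior_odds)
= 6.596453 / (1 + 6.596453)
= 6.596453 / 7.596453
= 0.8684

0.8684


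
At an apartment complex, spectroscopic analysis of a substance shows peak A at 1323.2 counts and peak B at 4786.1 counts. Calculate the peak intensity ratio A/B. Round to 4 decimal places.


Spectral peak ratio:
Peak A = 1323.2 counts
Peak B = 4786.1 counts
Ratio = 1323.2 / 4786.1 = 0.2765

0.2765


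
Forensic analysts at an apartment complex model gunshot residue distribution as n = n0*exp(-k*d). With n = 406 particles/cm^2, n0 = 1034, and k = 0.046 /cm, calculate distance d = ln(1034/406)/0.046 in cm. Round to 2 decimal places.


GSR distance calculation:
n0/n = 1034 / 406 = 2.546798
ln(n0/n) = 0.934837
d = 0.934837 / 0.046 = 20.32 cm

20.32


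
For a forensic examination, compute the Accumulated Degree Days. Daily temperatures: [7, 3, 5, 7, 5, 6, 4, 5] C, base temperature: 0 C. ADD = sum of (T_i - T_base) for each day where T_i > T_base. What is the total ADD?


Computing ADD day by day:
Day 1: max(0, 7 - 0) = 7
Day 2: max(0, 3 - 0) = 3
Day 3: max(0, 5 - 0) = 5
Day 4: max(0, 7 - 0) = 7
Day 5: max(0, 5 - 0) = 5
Day 6: max(0, 6 - 0) = 6
Day 7: max(0, 4 - 0) = 4
Day 8: max(0, 5 - 0) = 5
Total ADD = 42

42


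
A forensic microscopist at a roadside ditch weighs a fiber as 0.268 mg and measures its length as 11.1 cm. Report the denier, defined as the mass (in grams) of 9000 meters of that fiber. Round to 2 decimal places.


Denier calculation:
Mass in grams = 0.268 mg / 1000 = 0.000268 g
Length in meters = 11.1 cm / 100 = 0.111 m
Linear density = mass / length = 0.000268 / 0.111 = 0.00241441 g/m
Denier = (g/m) * 9000 = 0.00241441 * 9000 = 21.73

21.73
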